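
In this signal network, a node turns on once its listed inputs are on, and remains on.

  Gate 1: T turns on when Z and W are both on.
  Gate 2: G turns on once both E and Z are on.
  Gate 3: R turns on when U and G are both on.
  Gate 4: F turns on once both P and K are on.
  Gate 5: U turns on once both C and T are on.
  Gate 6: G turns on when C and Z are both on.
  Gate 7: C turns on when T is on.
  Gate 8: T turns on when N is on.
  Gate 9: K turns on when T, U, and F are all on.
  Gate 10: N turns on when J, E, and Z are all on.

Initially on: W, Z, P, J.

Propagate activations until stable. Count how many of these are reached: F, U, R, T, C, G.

5

Gate 1: Z and W on → T on.
T is on, so C turns on (Gate 7).
C and T are on, so U turns on (Gate 5).
C and Z are on, so G turns on (Gate 6).
U and G are on, so R turns on (Gate 3).
F would need P and K (Gate 4), but K never turns on.
U: reached.
R: reached.
T: reached.
C: reached.
G: reached.
Reached: U, R, T, C, and G — 5 of the 6.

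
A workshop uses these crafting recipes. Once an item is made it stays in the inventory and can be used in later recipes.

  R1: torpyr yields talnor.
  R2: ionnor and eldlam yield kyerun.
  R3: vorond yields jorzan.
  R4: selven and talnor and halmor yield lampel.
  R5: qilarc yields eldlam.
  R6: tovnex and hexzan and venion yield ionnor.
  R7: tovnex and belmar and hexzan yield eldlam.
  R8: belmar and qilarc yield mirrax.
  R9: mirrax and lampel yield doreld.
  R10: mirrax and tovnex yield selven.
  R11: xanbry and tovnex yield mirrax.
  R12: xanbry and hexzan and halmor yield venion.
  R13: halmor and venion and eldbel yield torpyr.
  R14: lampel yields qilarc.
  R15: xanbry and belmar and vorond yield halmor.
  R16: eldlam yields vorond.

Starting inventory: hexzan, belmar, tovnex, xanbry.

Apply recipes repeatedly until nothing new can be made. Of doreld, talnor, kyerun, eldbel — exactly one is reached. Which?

Using R7, tovnex, belmar, and hexzan make eldlam.
Using R16, eldlam makes vorond.
Using R15, xanbry, belmar, and vorond make halmor.
Using R12, xanbry, hexzan, and halmor make venion.
Using R6, tovnex, hexzan, and venion make ionnor.
ionnor and eldlam → kyerun (R2).
talnor would need torpyr (R1), but torpyr is never obtained. doreld would need mirrax and lampel (R9), but lampel is never obtained. No rule produces eldbel, and it is not given.

kyerun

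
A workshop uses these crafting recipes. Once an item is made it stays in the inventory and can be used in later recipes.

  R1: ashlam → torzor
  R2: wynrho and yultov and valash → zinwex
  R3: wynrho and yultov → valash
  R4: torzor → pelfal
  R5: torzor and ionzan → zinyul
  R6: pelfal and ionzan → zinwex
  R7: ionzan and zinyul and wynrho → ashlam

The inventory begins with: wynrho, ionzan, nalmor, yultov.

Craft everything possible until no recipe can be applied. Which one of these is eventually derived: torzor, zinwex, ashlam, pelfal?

zinwex

Using R3, wynrho and yultov make valash.
Using R2, wynrho, yultov, and valash make zinwex.
pelfal would need torzor (R4), but torzor is never obtained. torzor would need ashlam (R1), but ashlam is never obtained. ashlam would need ionzan, zinyul, and wynrho (R7), but zinyul is never obtained.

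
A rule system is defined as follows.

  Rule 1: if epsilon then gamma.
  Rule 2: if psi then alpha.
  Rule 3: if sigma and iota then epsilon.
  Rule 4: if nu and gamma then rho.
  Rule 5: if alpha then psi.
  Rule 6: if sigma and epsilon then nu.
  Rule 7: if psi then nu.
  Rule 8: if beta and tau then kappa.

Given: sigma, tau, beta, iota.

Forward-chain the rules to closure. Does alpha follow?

alpha would need psi (Rule 2), but psi is never established.

No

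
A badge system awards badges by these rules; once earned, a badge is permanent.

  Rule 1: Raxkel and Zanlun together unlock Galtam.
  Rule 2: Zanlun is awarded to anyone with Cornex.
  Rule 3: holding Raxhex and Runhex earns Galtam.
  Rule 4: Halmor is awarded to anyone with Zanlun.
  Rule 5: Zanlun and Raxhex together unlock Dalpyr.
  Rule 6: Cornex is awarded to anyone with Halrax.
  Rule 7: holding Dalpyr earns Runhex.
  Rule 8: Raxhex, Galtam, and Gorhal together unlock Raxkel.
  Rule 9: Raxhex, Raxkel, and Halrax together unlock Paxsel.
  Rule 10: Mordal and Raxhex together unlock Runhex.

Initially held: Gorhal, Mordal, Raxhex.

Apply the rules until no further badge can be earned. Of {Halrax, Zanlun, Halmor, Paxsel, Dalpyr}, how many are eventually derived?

0

No rule produces Halrax, and it is not given.
Zanlun would need Cornex (Rule 2), but Cornex is never earned.
Halmor would need Zanlun (Rule 4), but Zanlun is never earned.
Paxsel would need Raxhex, Raxkel, and Halrax (Rule 9), but Halrax is never earned.
Dalpyr would need Zanlun and Raxhex (Rule 5), but Zanlun is never earned.
None of the 5 are reached.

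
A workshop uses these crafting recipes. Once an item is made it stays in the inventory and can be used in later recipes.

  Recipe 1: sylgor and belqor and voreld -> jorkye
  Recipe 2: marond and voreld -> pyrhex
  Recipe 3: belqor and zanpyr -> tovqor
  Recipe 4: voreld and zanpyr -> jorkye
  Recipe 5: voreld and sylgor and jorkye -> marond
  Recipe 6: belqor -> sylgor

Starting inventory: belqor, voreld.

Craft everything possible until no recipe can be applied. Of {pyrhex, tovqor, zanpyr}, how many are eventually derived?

1

Using Recipe 6, belqor makes sylgor.
Using Recipe 1, sylgor, belqor, and voreld make jorkye.
voreld and sylgor and jorkye -> marond (Recipe 5).
Using Recipe 2, marond and voreld make pyrhex.
pyrhex: reached.
tovqor would need belqor and zanpyr (Recipe 3), but zanpyr is never obtained.
No rule produces zanpyr, and it is not given.
Reached: pyrhex — 1 of the 3.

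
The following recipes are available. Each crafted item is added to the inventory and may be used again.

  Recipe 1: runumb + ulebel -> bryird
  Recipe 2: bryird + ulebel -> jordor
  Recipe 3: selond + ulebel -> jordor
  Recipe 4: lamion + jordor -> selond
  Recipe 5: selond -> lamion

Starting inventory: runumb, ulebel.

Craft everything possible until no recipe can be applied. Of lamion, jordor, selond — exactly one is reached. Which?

runumb + ulebel -> bryird (Recipe 1).
Using Recipe 2, bryird and ulebel make jordor.
lamion would need selond (Recipe 5), but selond is never obtained. selond would need lamion and jordor (Recipe 4), but lamion is never obtained.

jordor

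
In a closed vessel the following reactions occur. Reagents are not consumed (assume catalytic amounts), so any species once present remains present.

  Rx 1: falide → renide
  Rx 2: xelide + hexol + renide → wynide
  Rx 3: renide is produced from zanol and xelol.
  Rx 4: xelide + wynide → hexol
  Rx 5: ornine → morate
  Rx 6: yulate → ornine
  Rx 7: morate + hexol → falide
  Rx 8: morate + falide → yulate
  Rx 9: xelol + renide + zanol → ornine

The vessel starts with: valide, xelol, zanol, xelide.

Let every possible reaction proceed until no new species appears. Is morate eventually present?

zanol and xelol present → renide forms (Rx 3).
xelol, renide, and zanol present → ornine forms (Rx 9).
ornine present → morate forms (Rx 5).

Yes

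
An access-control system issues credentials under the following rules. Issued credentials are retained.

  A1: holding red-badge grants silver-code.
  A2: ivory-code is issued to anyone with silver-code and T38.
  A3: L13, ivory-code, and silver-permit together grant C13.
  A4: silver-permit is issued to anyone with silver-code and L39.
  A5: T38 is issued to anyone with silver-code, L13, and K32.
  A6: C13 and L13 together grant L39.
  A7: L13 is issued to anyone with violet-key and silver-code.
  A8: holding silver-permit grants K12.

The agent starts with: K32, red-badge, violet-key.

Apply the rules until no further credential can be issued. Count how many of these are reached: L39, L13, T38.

2

Holding red-badge grants silver-code (A1).
Holding violet-key and silver-code grants L13 (A7).
Holding silver-code, L13, and K32 grants T38 (A5).
L39 would need C13 and L13 (A6), but C13 is never granted.
L13: reached.
T38: reached.
Reached: L13 and T38 — 2 of the 3.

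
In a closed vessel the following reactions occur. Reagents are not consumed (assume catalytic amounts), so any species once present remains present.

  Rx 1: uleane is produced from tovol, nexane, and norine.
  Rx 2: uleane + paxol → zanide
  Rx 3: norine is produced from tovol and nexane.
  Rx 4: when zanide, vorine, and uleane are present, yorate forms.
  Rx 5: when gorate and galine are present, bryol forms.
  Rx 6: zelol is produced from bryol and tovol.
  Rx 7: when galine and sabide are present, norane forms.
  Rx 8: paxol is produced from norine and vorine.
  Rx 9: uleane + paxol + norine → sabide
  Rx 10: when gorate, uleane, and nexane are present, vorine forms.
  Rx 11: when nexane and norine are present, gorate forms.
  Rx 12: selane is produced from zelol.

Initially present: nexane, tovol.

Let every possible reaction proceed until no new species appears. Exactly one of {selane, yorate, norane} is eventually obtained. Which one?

tovol and nexane present → norine forms (Rx 3).
tovol, nexane, and norine present → uleane forms (Rx 1).
nexane and norine present → gorate forms (Rx 11).
gorate, uleane, and nexane present → vorine forms (Rx 10).
norine and vorine present → paxol forms (Rx 8).
uleane and paxol present → zanide forms (Rx 2).
zanide, vorine, and uleane present → yorate forms (Rx 4).
norane would need galine and sabide (Rx 7), but galine never forms. selane would need zelol (Rx 12), but zelol never forms.

yorate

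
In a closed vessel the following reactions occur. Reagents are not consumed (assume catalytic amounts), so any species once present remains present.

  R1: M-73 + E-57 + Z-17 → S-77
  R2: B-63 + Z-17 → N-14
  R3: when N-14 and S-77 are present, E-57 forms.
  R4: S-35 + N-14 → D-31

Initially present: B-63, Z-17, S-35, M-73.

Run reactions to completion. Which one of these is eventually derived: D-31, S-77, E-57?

B-63 and Z-17 present → N-14 forms (R2).
S-35 and N-14 present → D-31 forms (R4).
S-77 would need M-73, E-57, and Z-17 (R1), but E-57 never forms. E-57 would need N-14 and S-77 (R3), but S-77 never forms.

D-31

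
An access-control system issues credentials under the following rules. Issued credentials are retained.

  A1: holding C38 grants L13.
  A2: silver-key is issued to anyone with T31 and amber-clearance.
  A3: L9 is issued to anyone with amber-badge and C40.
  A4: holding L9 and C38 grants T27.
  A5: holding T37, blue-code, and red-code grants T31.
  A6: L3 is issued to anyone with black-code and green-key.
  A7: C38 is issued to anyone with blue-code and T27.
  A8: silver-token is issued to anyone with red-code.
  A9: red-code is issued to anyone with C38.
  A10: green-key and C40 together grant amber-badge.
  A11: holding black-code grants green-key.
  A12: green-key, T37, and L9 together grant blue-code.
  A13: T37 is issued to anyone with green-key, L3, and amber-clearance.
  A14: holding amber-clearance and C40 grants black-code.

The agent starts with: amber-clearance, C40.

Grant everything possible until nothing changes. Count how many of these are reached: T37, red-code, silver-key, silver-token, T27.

Holding amber-clearance and C40 grants black-code (A14).
Holding black-code grants green-key (A11).
Holding black-code and green-key grants L3 (A6).
Holding green-key, L3, and amber-clearance grants T37 (A13).
T37: reached.
red-code would need C38 (A9), but C38 is never granted.
silver-key would need T31 and amber-clearance (A2), but T31 is never granted.
silver-token would need red-code (A8), but red-code is never granted.
T27 would need L9 and C38 (A4), but C38 is never granted.
Reached: T37 — 1 of the 5.

1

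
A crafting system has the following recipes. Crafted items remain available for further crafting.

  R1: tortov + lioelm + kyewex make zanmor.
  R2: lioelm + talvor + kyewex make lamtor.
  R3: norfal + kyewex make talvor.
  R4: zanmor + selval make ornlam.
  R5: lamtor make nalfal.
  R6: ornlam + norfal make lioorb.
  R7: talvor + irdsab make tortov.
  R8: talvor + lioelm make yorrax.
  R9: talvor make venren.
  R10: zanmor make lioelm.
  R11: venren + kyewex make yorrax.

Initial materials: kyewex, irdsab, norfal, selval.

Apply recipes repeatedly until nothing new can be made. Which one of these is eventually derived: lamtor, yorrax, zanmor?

norfal + kyewex → talvor (R3).
Using R9, talvor makes venren.
Using R11, venren and kyewex make yorrax.
lamtor would need lioelm, talvor, and kyewex (R2), but lioelm is never obtained. zanmor would need tortov, lioelm, and kyewex (R1), but lioelm is never obtained.

yorrax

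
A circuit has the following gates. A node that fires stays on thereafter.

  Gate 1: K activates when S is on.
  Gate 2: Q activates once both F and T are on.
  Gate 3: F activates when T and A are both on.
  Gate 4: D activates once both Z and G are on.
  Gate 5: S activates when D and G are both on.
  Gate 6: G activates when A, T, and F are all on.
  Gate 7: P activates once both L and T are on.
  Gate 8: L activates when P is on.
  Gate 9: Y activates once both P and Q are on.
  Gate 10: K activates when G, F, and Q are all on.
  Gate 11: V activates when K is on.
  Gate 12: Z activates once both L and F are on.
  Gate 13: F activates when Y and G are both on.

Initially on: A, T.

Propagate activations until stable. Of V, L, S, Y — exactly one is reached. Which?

V

Gate 3: T and A on → F on.
Gate 6: A, T, and F on → G on.
F and T are on, so Q activates (Gate 2).
Gate 10: G, F, and Q on → K on.
Gate 11: K on → V on.
Y would need P and Q (Gate 9), but P never turns on. L would need P (Gate 8), but P never turns on. S would need D and G (Gate 5), but D never turns on.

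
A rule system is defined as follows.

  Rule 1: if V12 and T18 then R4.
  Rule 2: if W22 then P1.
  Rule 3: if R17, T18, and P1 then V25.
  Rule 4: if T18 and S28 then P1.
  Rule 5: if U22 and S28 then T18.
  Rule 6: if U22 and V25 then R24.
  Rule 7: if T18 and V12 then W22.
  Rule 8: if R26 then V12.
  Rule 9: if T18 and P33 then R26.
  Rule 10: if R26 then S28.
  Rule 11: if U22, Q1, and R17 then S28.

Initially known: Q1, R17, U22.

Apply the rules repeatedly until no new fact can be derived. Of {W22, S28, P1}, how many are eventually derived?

From U22, Q1, and R17, Rule 11 gives S28.
From U22 and S28, Rule 5 gives T18.
T18 and S28 hold, so P1 follows (Rule 4).
W22 would need T18 and V12 (Rule 7), but V12 is never established.
S28: reached.
P1: reached.
Reached: S28 and P1 — 2 of the 3.

2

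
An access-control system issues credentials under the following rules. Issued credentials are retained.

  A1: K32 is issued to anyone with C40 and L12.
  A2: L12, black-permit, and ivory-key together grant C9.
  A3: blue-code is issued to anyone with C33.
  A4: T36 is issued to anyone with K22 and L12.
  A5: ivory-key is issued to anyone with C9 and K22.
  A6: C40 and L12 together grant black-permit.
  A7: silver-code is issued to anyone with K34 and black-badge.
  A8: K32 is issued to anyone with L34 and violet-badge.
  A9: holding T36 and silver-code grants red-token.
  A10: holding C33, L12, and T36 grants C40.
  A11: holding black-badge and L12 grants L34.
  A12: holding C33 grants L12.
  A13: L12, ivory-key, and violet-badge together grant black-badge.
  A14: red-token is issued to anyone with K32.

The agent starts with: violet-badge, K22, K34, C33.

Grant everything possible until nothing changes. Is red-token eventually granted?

Holding C33 grants L12 (A12).
Holding K22 and L12 grants T36 (A4).
Holding C33, L12, and T36 grants C40 (A10).
Holding C40 and L12 grants K32 (A1).
Holding K32 grants red-token (A14).

Yes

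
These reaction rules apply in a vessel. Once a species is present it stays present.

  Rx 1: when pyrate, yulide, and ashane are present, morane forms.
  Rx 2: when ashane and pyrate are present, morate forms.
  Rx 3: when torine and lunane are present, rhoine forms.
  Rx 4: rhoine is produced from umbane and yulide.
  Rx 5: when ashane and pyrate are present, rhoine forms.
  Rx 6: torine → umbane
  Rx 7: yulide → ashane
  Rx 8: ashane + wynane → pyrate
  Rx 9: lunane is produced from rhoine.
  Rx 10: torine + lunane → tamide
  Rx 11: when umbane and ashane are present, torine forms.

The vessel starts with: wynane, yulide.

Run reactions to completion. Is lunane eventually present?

Yes

yulide present → ashane forms (Rx 7).
ashane and wynane present → pyrate forms (Rx 8).
ashane and pyrate present → rhoine forms (Rx 5).
rhoine present → lunane forms (Rx 9).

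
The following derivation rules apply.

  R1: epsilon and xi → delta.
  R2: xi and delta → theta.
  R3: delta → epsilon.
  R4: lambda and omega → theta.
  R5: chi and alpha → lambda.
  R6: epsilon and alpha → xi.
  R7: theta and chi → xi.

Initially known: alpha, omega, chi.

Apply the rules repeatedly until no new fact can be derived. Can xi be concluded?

Yes

From chi and alpha, R5 gives lambda.
lambda and omega hold, so theta follows (R4).
theta and chi hold, so xi follows (R7).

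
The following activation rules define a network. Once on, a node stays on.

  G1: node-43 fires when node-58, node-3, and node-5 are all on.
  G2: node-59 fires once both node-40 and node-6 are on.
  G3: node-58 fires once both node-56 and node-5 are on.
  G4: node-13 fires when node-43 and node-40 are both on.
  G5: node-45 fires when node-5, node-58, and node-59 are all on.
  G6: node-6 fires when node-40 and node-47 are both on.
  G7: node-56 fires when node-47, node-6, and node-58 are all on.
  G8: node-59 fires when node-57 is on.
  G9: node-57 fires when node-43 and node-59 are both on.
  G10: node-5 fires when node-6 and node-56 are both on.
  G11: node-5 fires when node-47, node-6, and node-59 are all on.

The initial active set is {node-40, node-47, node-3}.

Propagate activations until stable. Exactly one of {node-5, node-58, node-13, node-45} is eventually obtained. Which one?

G6: node-40 and node-47 on → node-6 on.
G2: node-40 and node-6 on → node-59 on.
node-47, node-6, and node-59 are on, so node-5 fires (G11).
node-45 would need node-5, node-58, and node-59 (G5), but node-58 never turns on. node-58 would need node-56 and node-5 (G3), but node-56 never turns on. node-13 would need node-43 and node-40 (G4), but node-43 never turns on.

node-5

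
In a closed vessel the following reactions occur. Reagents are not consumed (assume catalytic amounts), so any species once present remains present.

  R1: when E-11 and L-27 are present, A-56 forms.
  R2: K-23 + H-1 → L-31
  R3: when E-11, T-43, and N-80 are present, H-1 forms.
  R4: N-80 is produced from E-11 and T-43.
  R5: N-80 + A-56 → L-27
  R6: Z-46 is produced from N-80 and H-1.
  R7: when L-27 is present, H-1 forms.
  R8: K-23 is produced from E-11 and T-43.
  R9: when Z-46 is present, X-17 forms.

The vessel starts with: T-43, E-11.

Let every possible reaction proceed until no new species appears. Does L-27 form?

No

L-27 would need N-80 and A-56 (R5), but A-56 never forms.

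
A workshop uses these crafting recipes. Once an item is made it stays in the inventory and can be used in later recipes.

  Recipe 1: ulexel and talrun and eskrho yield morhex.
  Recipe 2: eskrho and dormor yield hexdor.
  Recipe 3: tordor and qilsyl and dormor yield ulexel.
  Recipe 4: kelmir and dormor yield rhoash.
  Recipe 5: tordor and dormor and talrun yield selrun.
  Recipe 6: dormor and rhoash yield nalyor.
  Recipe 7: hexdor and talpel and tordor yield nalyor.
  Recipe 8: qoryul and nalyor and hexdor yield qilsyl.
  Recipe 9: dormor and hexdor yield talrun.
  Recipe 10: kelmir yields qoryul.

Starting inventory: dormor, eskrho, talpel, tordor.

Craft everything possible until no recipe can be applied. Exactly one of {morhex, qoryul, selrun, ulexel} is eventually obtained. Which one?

Using Recipe 2, eskrho and dormor make hexdor.
Using Recipe 9, dormor and hexdor make talrun.
Using Recipe 5, tordor, dormor, and talrun make selrun.
ulexel would need tordor, qilsyl, and dormor (Recipe 3), but qilsyl is never obtained. morhex would need ulexel, talrun, and eskrho (Recipe 1), but ulexel is never obtained. qoryul would need kelmir (Recipe 10), but kelmir is never obtained.

selrun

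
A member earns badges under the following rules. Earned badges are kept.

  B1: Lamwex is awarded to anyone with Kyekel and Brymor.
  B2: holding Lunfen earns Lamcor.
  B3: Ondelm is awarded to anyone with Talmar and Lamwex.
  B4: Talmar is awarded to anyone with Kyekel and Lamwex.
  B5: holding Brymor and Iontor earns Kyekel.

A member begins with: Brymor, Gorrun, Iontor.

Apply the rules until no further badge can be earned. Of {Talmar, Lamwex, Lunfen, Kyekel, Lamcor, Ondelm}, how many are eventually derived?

4

With Brymor and Iontor, Kyekel is earned (B5).
With Kyekel and Brymor, Lamwex is earned (B1).
With Kyekel and Lamwex, Talmar is earned (B4).
With Talmar and Lamwex, Ondelm is earned (B3).
Talmar: reached.
Lamwex: reached.
No rule produces Lunfen, and it is not given.
Kyekel: reached.
Lamcor would need Lunfen (B2), but Lunfen is never earned.
Ondelm: reached.
Reached: Talmar, Lamwex, Kyekel, and Ondelm — 4 of the 6.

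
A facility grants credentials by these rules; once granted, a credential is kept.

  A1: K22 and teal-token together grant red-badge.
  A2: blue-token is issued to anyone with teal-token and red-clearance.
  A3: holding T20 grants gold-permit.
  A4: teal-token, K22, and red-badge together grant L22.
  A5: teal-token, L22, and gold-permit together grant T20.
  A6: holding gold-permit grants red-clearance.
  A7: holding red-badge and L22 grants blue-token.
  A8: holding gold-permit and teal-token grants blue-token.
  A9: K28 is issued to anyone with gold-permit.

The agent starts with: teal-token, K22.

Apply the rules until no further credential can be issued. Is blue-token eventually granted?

Holding K22 and teal-token grants red-badge (A1).
Holding teal-token, K22, and red-badge grants L22 (A4).
Holding red-badge and L22 grants blue-token (A7).

Yes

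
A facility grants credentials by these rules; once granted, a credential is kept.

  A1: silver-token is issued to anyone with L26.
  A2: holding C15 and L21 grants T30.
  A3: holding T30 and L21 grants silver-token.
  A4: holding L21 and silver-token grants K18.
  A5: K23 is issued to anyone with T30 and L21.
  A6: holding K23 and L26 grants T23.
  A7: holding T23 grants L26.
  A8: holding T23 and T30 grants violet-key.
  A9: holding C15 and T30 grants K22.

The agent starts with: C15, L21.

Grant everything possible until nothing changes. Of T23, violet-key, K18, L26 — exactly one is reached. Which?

Holding C15 and L21 grants T30 (A2).
Holding T30 and L21 grants silver-token (A3).
Holding L21 and silver-token grants K18 (A4).
T23 would need K23 and L26 (A6), but L26 is never granted. L26 would need T23 (A7), but T23 is never granted. violet-key would need T23 and T30 (A8), but T23 is never granted.

K18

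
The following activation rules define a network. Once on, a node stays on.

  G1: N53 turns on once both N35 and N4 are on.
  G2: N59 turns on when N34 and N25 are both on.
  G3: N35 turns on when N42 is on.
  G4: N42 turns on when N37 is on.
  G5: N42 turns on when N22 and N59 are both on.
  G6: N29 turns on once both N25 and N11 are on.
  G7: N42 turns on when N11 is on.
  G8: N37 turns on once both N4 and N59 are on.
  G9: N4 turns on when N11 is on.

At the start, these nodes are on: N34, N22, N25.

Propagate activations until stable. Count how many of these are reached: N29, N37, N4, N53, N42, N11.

1

N34 and N25 are on, so N59 turns on (G2).
N22 and N59 are on, so N42 turns on (G5).
N29 would need N25 and N11 (G6), but N11 never turns on.
N37 would need N4 and N59 (G8), but N4 never turns on.
N4 would need N11 (G9), but N11 never turns on.
N53 would need N35 and N4 (G1), but N4 never turns on.
N42: reached.
No rule produces N11, and it is not given.
Reached: N42 — 1 of the 6.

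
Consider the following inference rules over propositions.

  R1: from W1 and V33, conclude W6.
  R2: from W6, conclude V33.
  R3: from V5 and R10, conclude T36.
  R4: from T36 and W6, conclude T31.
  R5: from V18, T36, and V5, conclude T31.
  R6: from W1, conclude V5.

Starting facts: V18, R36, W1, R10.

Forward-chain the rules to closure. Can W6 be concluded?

W6 would need W1 and V33 (R1), but V33 is never established.

No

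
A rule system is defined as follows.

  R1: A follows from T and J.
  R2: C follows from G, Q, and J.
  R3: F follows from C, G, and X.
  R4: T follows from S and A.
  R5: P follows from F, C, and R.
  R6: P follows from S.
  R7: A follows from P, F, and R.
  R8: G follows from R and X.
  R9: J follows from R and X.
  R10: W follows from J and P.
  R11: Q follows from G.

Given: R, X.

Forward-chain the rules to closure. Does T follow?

No

T would need S and A (R4), but S is never established.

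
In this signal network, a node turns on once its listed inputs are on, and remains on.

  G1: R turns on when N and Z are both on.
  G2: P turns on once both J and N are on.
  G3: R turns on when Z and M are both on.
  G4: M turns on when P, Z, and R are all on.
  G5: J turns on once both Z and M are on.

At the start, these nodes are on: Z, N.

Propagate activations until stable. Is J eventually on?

J would need Z and M (G5), but M never turns on.

No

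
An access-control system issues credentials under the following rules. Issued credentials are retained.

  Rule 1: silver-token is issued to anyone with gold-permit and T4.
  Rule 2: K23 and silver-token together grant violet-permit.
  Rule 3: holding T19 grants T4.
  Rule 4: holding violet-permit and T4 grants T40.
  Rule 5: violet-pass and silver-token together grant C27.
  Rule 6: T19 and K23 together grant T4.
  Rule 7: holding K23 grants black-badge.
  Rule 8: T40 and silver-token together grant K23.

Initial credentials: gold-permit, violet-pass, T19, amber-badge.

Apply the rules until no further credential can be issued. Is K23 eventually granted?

No

K23 would need T40 and silver-token (Rule 8), but T40 is never granted.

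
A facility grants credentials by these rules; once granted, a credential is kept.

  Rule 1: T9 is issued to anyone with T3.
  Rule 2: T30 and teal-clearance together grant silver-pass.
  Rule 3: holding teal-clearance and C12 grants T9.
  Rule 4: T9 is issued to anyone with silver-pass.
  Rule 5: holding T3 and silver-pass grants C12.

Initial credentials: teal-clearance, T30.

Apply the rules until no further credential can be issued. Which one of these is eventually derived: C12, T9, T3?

Holding T30 and teal-clearance grants silver-pass (Rule 2).
Holding silver-pass grants T9 (Rule 4).
No rule produces T3, and it is not given. C12 would need T3 and silver-pass (Rule 5), but T3 is never granted.

T9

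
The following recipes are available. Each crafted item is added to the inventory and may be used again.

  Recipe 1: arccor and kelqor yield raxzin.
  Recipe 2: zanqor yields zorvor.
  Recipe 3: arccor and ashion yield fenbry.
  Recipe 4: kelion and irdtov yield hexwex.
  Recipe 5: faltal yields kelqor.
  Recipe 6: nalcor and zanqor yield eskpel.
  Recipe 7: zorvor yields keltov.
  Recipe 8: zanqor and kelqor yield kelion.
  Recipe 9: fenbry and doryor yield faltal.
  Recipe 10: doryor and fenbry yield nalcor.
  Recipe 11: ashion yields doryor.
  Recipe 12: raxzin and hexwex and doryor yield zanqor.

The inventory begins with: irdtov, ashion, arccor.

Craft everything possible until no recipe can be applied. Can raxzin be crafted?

arccor and ashion → fenbry (Recipe 3).
Using Recipe 11, ashion makes doryor.
fenbry and doryor → faltal (Recipe 9).
Using Recipe 5, faltal makes kelqor.
arccor and kelqor → raxzin (Recipe 1).

Yes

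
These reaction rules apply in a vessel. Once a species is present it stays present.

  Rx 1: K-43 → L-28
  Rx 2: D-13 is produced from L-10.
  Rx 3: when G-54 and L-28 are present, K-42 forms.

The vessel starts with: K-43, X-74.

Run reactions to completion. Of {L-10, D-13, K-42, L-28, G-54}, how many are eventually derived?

1

K-43 present → L-28 forms (Rx 1).
No rule produces L-10, and it is not given.
D-13 would need L-10 (Rx 2), but L-10 never forms.
K-42 would need G-54 and L-28 (Rx 3), but G-54 never forms.
L-28: reached.
No rule produces G-54, and it is not given.
Reached: L-28 — 1 of the 5.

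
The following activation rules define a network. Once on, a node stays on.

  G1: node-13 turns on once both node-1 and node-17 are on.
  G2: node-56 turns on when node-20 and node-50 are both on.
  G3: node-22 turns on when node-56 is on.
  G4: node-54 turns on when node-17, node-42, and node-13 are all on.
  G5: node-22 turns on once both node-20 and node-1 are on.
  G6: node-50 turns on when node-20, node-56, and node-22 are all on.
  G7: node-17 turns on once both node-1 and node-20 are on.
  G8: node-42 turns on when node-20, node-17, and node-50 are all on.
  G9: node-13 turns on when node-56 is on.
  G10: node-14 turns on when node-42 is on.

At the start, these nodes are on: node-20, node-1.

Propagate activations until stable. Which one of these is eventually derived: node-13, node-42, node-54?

G7: node-1 and node-20 on → node-17 on.
G1: node-1 and node-17 on → node-13 on.
node-42 would need node-20, node-17, and node-50 (G8), but node-50 never turns on. node-54 would need node-17, node-42, and node-13 (G4), but node-42 never turns on.

node-13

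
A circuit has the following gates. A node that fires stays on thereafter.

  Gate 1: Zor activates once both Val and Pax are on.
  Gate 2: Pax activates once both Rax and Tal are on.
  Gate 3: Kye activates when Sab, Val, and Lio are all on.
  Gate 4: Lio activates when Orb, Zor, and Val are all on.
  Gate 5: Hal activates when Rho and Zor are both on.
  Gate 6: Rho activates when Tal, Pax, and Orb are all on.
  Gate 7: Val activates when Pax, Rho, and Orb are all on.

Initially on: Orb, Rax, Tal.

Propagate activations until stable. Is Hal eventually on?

Yes

Rax and Tal are on, so Pax activates (Gate 2).
Gate 6: Tal, Pax, and Orb on → Rho on.
Pax, Rho, and Orb are on, so Val activates (Gate 7).
Val and Pax are on, so Zor activates (Gate 1).
Gate 5: Rho and Zor on → Hal on.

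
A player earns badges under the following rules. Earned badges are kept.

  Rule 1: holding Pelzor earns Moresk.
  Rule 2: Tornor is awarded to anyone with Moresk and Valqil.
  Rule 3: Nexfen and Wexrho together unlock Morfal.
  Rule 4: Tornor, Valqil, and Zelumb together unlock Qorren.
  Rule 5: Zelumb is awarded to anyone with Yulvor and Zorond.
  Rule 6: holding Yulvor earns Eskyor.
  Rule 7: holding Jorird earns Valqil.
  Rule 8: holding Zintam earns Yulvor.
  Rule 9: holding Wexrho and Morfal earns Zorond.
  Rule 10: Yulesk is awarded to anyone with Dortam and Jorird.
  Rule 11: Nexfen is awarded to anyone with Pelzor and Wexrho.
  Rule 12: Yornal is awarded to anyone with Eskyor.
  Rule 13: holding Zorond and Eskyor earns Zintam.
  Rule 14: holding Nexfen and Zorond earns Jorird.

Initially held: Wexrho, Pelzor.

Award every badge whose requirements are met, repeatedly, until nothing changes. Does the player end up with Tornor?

With Pelzor and Wexrho, Nexfen is earned (Rule 11).
With Pelzor, Moresk is earned (Rule 1).
With Nexfen and Wexrho, Morfal is earned (Rule 3).
With Wexrho and Morfal, Zorond is earned (Rule 9).
With Nexfen and Zorond, Jorird is earned (Rule 14).
With Jorird, Valqil is earned (Rule 7).
With Moresk and Valqil, Tornor is earned (Rule 2).

Yes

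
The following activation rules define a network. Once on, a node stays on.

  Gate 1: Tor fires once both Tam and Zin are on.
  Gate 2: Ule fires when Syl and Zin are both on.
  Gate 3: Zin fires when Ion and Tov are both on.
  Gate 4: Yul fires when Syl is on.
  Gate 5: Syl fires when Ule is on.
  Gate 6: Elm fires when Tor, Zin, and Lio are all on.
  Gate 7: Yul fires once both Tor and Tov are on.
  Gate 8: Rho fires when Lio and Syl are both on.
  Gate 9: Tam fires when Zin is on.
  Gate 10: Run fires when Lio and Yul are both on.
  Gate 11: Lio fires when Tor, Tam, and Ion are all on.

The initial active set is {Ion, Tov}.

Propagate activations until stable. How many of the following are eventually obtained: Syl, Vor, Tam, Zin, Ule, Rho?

Ion and Tov are on, so Zin fires (Gate 3).
Zin is on, so Tam fires (Gate 9).
Syl would need Ule (Gate 5), but Ule never turns on.
No rule produces Vor, and it is not given.
Tam: reached.
Zin: reached.
Ule would need Syl and Zin (Gate 2), but Syl never turns on.
Rho would need Lio and Syl (Gate 8), but Syl never turns on.
Reached: Tam and Zin — 2 of the 6.

2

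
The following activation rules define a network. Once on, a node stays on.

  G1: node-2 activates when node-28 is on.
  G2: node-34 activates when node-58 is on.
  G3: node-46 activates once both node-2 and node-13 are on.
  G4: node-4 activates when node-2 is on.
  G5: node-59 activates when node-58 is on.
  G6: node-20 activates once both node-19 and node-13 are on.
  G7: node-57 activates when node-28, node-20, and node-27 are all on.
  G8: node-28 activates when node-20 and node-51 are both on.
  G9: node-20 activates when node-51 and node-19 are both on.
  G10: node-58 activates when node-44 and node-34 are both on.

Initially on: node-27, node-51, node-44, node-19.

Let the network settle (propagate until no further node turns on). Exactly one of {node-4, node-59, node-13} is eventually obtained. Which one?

node-51 and node-19 are on, so node-20 activates (G9).
G8: node-20 and node-51 on → node-28 on.
node-28 is on, so node-2 activates (G1).
G4: node-2 on → node-4 on.
No rule produces node-13, and it is not given. node-59 would need node-58 (G5), but node-58 never turns on.

node-4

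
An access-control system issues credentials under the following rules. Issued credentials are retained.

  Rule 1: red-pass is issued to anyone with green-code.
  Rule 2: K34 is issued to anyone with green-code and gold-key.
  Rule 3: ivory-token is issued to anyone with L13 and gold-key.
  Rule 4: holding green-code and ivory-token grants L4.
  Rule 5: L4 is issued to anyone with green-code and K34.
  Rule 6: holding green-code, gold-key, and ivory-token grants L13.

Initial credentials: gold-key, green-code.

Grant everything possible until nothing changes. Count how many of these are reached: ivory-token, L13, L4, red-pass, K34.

Holding green-code and gold-key grants K34 (Rule 2).
Holding green-code grants red-pass (Rule 1).
Holding green-code and K34 grants L4 (Rule 5).
ivory-token would need L13 and gold-key (Rule 3), but L13 is never granted.
L13 would need green-code, gold-key, and ivory-token (Rule 6), but ivory-token is never granted.
L4: reached.
red-pass: reached.
K34: reached.
Reached: L4, red-pass, and K34 — 3 of the 5.

3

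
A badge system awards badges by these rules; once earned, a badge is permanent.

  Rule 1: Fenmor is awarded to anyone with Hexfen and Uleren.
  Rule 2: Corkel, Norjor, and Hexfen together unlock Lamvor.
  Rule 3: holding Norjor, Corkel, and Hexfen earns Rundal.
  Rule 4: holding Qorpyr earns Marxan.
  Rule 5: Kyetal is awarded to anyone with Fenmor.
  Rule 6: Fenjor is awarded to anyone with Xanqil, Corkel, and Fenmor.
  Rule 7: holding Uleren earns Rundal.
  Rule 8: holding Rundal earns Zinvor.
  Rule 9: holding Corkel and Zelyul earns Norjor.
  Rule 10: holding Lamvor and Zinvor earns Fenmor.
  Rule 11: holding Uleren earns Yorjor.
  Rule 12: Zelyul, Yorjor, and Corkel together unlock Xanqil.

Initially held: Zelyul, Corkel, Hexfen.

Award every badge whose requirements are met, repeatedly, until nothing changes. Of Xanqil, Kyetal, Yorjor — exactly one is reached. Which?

With Corkel and Zelyul, Norjor is earned (Rule 9).
With Norjor, Corkel, and Hexfen, Rundal is earned (Rule 3).
With Corkel, Norjor, and Hexfen, Lamvor is earned (Rule 2).
With Rundal, Zinvor is earned (Rule 8).
With Lamvor and Zinvor, Fenmor is earned (Rule 10).
With Fenmor, Kyetal is earned (Rule 5).
Yorjor would need Uleren (Rule 11), but Uleren is never earned. Xanqil would need Zelyul, Yorjor, and Corkel (Rule 12), but Yorjor is never earned.

Kyetal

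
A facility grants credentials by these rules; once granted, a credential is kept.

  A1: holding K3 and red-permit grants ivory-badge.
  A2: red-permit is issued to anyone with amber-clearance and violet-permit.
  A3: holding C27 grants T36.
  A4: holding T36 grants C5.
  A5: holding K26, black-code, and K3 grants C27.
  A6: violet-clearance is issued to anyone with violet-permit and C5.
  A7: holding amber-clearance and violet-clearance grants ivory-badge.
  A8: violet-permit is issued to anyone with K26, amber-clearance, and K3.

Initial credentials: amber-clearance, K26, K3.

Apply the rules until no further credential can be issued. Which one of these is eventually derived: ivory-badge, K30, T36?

Holding K26, amber-clearance, and K3 grants violet-permit (A8).
Holding amber-clearance and violet-permit grants red-permit (A2).
Holding K3 and red-permit grants ivory-badge (A1).
T36 would need C27 (A3), but C27 is never granted. No rule produces K30, and it is not given.

ivory-badge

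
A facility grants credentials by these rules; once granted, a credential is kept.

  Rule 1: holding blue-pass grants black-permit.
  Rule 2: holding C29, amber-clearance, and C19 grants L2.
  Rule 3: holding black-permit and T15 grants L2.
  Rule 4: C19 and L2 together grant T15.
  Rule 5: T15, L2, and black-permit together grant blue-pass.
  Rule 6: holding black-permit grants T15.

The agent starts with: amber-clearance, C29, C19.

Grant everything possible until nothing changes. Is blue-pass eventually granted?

blue-pass would need T15, L2, and black-permit (Rule 5), but black-permit is never granted.

No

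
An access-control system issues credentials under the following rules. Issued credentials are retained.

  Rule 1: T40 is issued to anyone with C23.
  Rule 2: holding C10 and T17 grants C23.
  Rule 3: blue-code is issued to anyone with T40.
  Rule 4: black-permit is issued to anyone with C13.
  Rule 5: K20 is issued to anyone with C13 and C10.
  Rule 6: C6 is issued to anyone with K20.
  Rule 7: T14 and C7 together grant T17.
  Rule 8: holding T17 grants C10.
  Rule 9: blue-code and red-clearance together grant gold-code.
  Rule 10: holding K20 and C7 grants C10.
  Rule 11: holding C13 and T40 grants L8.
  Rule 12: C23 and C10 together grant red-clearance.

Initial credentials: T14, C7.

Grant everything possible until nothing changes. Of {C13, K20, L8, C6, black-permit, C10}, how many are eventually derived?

Holding T14 and C7 grants T17 (Rule 7).
Holding T17 grants C10 (Rule 8).
No rule produces C13, and it is not given.
K20 would need C13 and C10 (Rule 5), but C13 is never granted.
L8 would need C13 and T40 (Rule 11), but C13 is never granted.
C6 would need K20 (Rule 6), but K20 is never granted.
black-permit would need C13 (Rule 4), but C13 is never granted.
C10: reached.
Reached: C10 — 1 of the 6.

1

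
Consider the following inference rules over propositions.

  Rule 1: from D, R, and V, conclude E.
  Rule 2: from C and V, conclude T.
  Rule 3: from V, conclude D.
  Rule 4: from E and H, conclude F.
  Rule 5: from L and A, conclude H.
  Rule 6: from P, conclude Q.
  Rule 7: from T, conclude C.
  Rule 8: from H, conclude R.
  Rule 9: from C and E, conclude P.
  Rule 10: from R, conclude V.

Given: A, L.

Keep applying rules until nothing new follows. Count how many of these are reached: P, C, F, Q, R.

2

From L and A, Rule 5 gives H.
H holds, so R follows (Rule 8).
R holds, so V follows (Rule 10).
V holds, so D follows (Rule 3).
From D, R, and V, Rule 1 gives E.
E and H hold, so F follows (Rule 4).
P would need C and E (Rule 9), but C is never established.
C would need T (Rule 7), but T is never established.
F: reached.
Q would need P (Rule 6), but P is never established.
R: reached.
Reached: F and R — 2 of the 5.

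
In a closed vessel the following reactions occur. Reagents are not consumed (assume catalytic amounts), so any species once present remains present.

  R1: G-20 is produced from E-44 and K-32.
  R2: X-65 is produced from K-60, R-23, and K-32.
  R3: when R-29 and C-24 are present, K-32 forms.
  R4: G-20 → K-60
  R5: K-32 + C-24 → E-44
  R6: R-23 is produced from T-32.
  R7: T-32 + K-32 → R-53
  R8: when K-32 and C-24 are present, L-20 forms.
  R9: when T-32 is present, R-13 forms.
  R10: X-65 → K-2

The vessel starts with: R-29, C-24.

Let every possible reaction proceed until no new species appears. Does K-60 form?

R-29 and C-24 present → K-32 forms (R3).
K-32 and C-24 present → E-44 forms (R5).
E-44 and K-32 present → G-20 forms (R1).
G-20 present → K-60 forms (R4).

Yes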